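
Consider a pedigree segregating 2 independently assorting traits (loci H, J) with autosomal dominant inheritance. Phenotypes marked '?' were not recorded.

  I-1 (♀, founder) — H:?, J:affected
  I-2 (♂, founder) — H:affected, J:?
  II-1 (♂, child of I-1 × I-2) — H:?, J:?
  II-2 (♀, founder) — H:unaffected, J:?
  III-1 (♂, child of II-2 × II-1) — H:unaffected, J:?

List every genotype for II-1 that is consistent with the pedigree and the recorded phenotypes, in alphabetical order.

II-1 ∈ {Hh JJ, Hh Jj, Hh jj, hh JJ, hh Jj, hh jj}

H/I-1 ? ·: hh|Hh|HH
H/I-2 aff ·: Hh|HH
H/II-1 ? I-1×I-2: hh|Hh
H/II-2 un ·: hh
H/III-1 un II-2×II-1: hh
⇒ H over [I-1,I-2,II-1,II-2,III-1]: 7 consistent
J/I-1 aff ·: Jj|JJ
J/I-2 ? ·: jj|Jj|JJ
J/II-1 ? I-1×I-2: jj|Jj|JJ
J/II-2 ? ·: jj|Jj|JJ
J/III-1 ? II-2×II-1: jj|Jj|JJ
⇒ J over [I-1,I-2,II-1,II-2,III-1]: 59 consistent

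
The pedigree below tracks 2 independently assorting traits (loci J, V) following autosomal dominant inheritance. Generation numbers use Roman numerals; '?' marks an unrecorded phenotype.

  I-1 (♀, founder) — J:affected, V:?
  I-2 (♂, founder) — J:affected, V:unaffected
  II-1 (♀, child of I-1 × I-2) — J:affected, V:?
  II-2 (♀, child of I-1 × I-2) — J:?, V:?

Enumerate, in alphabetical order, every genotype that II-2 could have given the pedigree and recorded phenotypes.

J/I-1 aff ·: Jj|JJ
J/I-2 aff ·: Jj|JJ
J/II-1 aff I-1×I-2: Jj|JJ
J/II-2 ? I-1×I-2: jj|Jj|JJ
⇒ J over [I-1,I-2,II-1,II-2]: 15 consistent
V/I-1 ? ·: vv|Vv|VV
V/I-2 un ·: vv
V/II-1 ? I-1×I-2: vv|Vv
V/II-2 ? I-1×I-2: vv|Vv
⇒ V over [I-1,I-2,II-1,II-2]: 6 consistent

II-2 ∈ {JJ Vv, JJ vv, Jj Vv, Jj vv, jj Vv, jj vv}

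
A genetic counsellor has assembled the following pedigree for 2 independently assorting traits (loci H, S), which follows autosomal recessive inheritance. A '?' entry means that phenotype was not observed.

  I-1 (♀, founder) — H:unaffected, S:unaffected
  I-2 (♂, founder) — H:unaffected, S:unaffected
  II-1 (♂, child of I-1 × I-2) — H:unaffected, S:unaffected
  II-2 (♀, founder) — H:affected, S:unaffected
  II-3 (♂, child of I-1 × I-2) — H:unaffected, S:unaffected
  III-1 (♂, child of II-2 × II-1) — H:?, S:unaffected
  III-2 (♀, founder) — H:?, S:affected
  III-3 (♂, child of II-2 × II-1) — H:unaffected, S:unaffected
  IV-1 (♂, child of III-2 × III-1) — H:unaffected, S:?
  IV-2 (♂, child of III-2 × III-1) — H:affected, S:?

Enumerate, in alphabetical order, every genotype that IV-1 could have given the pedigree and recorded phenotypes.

IV-1 ∈ {HH Ss, HH ss, Hh Ss, Hh ss}

H/I-1 un ·: HH|Hh
H/I-2 un ·: HH|Hh
H/II-1 un I-1×I-2: HH|Hh
H/II-2 aff ·: hh
H/II-3 un I-1×I-2: HH|Hh
H/III-1 ? II-2×II-1: Hh|hh
H/III-2 ? ·: Hh|hh
H/III-3 un II-2×II-1: Hh
H/IV-1 un III-2×III-1: HH|Hh
H/IV-2 aff III-2×III-1: hh
⇒ H over [I-1,I-2,II-1,II-2,II-3,III-1,III-2,III-3,IV-1,IV-2]: 45 consistent
S/I-1 un ·: SS|Ss
S/I-2 un ·: SS|Ss
S/II-1 un I-1×I-2: SS|Ss
S/II-2 un ·: SS|Ss
S/II-3 un I-1×I-2: SS|Ss
S/III-1 un II-2×II-1: SS|Ss
S/III-2 aff ·: ss
S/III-3 un II-2×II-1: SS|Ss
S/IV-1 ? III-2×III-1: Ss|ss
S/IV-2 ? III-2×III-1: Ss|ss
⇒ S over [I-1,I-2,II-1,II-2,II-3,III-1,III-2,III-3,IV-1,IV-2]: 197 consistent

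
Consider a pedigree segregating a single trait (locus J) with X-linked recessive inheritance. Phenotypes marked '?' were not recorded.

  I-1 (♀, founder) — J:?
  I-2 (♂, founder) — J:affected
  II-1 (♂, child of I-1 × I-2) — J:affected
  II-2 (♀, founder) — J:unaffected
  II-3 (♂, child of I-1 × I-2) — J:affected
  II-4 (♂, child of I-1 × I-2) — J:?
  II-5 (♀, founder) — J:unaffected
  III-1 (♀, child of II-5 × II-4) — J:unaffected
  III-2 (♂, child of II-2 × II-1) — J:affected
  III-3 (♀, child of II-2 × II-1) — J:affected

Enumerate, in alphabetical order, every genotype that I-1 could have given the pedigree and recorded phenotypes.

J/I-1 ? ·: X^JX^j|X^jX^j
J/I-2 aff ·: X^jY
J/II-1 aff I-1×I-2: X^jY
J/II-2 un ·: X^JX^j
J/II-3 aff I-1×I-2: X^jY
J/II-4 ? I-1×I-2: X^JY|X^jY
J/II-5 un ·: X^JX^J|X^JX^j
J/III-1 un II-5×II-4: X^JX^J|X^JX^j
J/III-2 aff II-2×II-1: X^jY
J/III-3 aff II-2×II-1: X^jX^j
⇒ J over [I-1,I-2,II-1,II-2,II-3,II-4,II-5,III-1,III-2,III-3]: 7 consistent

I-1 ∈ {X^JX^j, X^jX^j}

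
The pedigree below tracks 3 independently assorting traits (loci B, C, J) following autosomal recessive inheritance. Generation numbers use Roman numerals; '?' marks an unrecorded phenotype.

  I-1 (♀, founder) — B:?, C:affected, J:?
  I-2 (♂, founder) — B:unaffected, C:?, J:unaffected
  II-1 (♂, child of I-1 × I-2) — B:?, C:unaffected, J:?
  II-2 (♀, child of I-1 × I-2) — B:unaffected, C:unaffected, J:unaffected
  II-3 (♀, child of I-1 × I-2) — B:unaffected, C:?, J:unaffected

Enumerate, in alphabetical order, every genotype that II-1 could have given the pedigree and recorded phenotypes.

B/I-1 ? ·: BB|Bb|bb
B/I-2 un ·: BB|Bb
B/II-1 ? I-1×I-2: BB|Bb|bb
B/II-2 un I-1×I-2: BB|Bb
B/II-3 un I-1×I-2: BB|Bb
⇒ B over [I-1,I-2,II-1,II-2,II-3]: 32 consistent
C/I-1 aff ·: cc
C/I-2 ? ·: CC|Cc
C/II-1 un I-1×I-2: Cc
C/II-2 un I-1×I-2: Cc
C/II-3 ? I-1×I-2: Cc|cc
⇒ C over [I-1,I-2,II-1,II-2,II-3]: 3 consistent
J/I-1 ? ·: JJ|Jj|jj
J/I-2 un ·: JJ|Jj
J/II-1 ? I-1×I-2: JJ|Jj|jj
J/II-2 un I-1×I-2: JJ|Jj
J/II-3 un I-1×I-2: JJ|Jj
⇒ J over [I-1,I-2,II-1,II-2,II-3]: 32 consistent

II-1 ∈ {BB Cc JJ, BB Cc Jj, BB Cc jj, Bb Cc JJ, Bb Cc Jj, Bb Cc jj, bb Cc JJ, bb Cc Jj, bb Cc jj}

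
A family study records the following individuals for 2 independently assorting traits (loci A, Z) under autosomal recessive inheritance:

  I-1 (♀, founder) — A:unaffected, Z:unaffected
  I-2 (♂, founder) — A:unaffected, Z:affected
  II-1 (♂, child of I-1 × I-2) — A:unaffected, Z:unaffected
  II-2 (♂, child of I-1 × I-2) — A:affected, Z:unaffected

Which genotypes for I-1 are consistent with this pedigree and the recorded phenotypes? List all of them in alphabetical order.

I-1 ∈ {Aa ZZ, Aa Zz}

A/I-1 un ·: Aa
A/I-2 un ·: Aa
A/II-1 un I-1×I-2: AA|Aa
A/II-2 aff I-1×I-2: aa
⇒ A over [I-1,I-2,II-1,II-2]: 2 consistent
Z/I-1 un ·: ZZ|Zz
Z/I-2 aff ·: zz
Z/II-1 un I-1×I-2: Zz
Z/II-2 un I-1×I-2: Zz
⇒ Z over [I-1,I-2,II-1,II-2]: 2 consistent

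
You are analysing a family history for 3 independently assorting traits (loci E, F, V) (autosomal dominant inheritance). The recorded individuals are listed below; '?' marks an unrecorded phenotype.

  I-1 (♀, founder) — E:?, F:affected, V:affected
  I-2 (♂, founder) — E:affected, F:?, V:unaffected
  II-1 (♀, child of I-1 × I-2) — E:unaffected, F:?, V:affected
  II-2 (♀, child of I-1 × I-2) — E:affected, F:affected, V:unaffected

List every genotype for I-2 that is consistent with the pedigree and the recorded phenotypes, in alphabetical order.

I-2 ∈ {Ee FF vv, Ee Ff vv, Ee ff vv}

E/I-1 ? ·: ee|Ee
E/I-2 aff ·: Ee
E/II-1 un I-1×I-2: ee
E/II-2 aff I-1×I-2: Ee|EE
⇒ E over [I-1,I-2,II-1,II-2]: 3 consistent
F/I-1 aff ·: Ff|FF
F/I-2 ? ·: ff|Ff|FF
F/II-1 ? I-1×I-2: ff|Ff|FF
F/II-2 aff I-1×I-2: Ff|FF
⇒ F over [I-1,I-2,II-1,II-2]: 18 consistent
V/I-1 aff ·: Vv
V/I-2 un ·: vv
V/II-1 aff I-1×I-2: Vv
V/II-2 un I-1×I-2: vv
⇒ V over [I-1,I-2,II-1,II-2]: 1 consistent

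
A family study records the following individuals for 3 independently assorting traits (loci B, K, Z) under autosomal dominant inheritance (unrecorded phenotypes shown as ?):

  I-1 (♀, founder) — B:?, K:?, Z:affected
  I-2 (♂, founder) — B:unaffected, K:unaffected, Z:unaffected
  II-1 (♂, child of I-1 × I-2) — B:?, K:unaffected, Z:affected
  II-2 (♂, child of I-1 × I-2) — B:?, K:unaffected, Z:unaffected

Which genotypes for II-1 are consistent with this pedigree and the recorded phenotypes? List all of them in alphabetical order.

II-1 ∈ {Bb kk Zz, bb kk Zz}

B/I-1 ? ·: bb|Bb|BB
B/I-2 un ·: bb
B/II-1 ? I-1×I-2: bb|Bb
B/II-2 ? I-1×I-2: bb|Bb
⇒ B over [I-1,I-2,II-1,II-2]: 6 consistent
K/I-1 ? ·: kk|Kk
K/I-2 un ·: kk
K/II-1 un I-1×I-2: kk
K/II-2 un I-1×I-2: kk
⇒ K over [I-1,I-2,II-1,II-2]: 2 consistent
Z/I-1 aff ·: Zz
Z/I-2 un ·: zz
Z/II-1 aff I-1×I-2: Zz
Z/II-2 un I-1×I-2: zz
⇒ Z over [I-1,I-2,II-1,II-2]: 1 consistent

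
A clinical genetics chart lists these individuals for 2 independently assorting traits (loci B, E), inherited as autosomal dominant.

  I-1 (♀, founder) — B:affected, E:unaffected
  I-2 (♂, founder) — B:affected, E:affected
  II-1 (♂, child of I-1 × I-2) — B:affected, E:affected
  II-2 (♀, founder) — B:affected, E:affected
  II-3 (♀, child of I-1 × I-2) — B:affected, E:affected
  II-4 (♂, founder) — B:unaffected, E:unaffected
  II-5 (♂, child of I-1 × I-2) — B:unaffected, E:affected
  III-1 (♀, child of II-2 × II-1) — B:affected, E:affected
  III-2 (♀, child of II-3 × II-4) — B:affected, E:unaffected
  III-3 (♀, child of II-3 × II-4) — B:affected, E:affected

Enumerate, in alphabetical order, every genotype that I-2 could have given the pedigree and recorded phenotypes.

I-2 ∈ {Bb EE, Bb Ee}

B/I-1 aff ·: Bb
B/I-2 aff ·: Bb
B/II-1 aff I-1×I-2: Bb|BB
B/II-2 aff ·: Bb|BB
B/II-3 aff I-1×I-2: Bb|BB
B/II-4 un ·: bb
B/II-5 un I-1×I-2: bb
B/III-1 aff II-2×II-1: Bb|BB
B/III-2 aff II-3×II-4: Bb
B/III-3 aff II-3×II-4: Bb
⇒ B over [I-1,I-2,II-1,II-2,II-3,II-4,II-5,III-1,III-2,III-3]: 14 consistent
E/I-1 un ·: ee
E/I-2 aff ·: Ee|EE
E/II-1 aff I-1×I-2: Ee
E/II-2 aff ·: Ee|EE
E/II-3 aff I-1×I-2: Ee
E/II-4 un ·: ee
E/II-5 aff I-1×I-2: Ee
E/III-1 aff II-2×II-1: Ee|EE
E/III-2 un II-3×II-4: ee
E/III-3 aff II-3×II-4: Ee
⇒ E over [I-1,I-2,II-1,II-2,II-3,II-4,II-5,III-1,III-2,III-3]: 8 consistent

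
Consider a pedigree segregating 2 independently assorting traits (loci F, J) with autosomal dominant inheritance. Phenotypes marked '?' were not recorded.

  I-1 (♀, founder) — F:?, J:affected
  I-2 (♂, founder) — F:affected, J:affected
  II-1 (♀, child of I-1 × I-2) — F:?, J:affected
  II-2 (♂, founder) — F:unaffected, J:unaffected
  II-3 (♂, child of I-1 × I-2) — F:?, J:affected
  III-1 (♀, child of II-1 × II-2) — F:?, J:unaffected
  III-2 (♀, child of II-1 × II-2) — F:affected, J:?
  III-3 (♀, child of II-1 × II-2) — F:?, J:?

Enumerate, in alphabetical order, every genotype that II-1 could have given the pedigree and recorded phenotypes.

F/I-1 ? ·: ff|Ff|FF
F/I-2 aff ·: Ff|FF
F/II-1 ? I-1×I-2: Ff|FF
F/II-2 un ·: ff
F/II-3 ? I-1×I-2: ff|Ff|FF
F/III-1 ? II-1×II-2: ff|Ff
F/III-2 aff II-1×II-2: Ff
F/III-3 ? II-1×II-2: ff|Ff
⇒ F over [I-1,I-2,II-1,II-2,II-3,III-1,III-2,III-3]: 48 consistent
J/I-1 aff ·: Jj|JJ
J/I-2 aff ·: Jj|JJ
J/II-1 aff I-1×I-2: Jj
J/II-2 un ·: jj
J/II-3 aff I-1×I-2: Jj|JJ
J/III-1 un II-1×II-2: jj
J/III-2 ? II-1×II-2: jj|Jj
J/III-3 ? II-1×II-2: jj|Jj
⇒ J over [I-1,I-2,II-1,II-2,II-3,III-1,III-2,III-3]: 24 consistent

II-1 ∈ {FF Jj, Ff Jj}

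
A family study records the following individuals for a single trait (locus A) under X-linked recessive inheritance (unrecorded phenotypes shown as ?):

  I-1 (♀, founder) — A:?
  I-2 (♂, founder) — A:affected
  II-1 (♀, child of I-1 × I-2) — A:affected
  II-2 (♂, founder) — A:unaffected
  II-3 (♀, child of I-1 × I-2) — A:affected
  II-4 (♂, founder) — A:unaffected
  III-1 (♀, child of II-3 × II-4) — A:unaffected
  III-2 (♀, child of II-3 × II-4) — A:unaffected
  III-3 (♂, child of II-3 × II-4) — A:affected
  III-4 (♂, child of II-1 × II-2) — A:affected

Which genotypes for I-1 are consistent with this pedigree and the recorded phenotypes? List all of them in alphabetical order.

A/I-1 ? ·: X^AX^a|X^aX^a
A/I-2 aff ·: X^aY
A/II-1 aff I-1×I-2: X^aX^a
A/II-2 un ·: X^AY
A/II-3 aff I-1×I-2: X^aX^a
A/II-4 un ·: X^AY
A/III-1 un II-3×II-4: X^AX^a
A/III-2 un II-3×II-4: X^AX^a
A/III-3 aff II-3×II-4: X^aY
A/III-4 aff II-1×II-2: X^aY
⇒ A over [I-1,I-2,II-1,II-2,II-3,II-4,III-1,III-2,III-3,III-4]: 2 consistent

I-1 ∈ {X^AX^a, X^aX^a}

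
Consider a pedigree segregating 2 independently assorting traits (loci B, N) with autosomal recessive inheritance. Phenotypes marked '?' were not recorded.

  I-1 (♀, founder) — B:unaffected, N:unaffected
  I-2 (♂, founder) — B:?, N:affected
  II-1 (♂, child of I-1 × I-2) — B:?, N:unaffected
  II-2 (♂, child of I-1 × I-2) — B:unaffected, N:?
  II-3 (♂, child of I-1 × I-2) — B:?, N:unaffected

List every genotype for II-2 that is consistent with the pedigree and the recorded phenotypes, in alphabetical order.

B/I-1 un ·: BB|Bb
B/I-2 ? ·: BB|Bb|bb
B/II-1 ? I-1×I-2: BB|Bb|bb
B/II-2 un I-1×I-2: BB|Bb
B/II-3 ? I-1×I-2: BB|Bb|bb
⇒ B over [I-1,I-2,II-1,II-2,II-3]: 40 consistent
N/I-1 un ·: NN|Nn
N/I-2 aff ·: nn
N/II-1 un I-1×I-2: Nn
N/II-2 ? I-1×I-2: Nn|nn
N/II-3 un I-1×I-2: Nn
⇒ N over [I-1,I-2,II-1,II-2,II-3]: 3 consistent

II-2 ∈ {BB Nn, BB nn, Bb Nn, Bb nn}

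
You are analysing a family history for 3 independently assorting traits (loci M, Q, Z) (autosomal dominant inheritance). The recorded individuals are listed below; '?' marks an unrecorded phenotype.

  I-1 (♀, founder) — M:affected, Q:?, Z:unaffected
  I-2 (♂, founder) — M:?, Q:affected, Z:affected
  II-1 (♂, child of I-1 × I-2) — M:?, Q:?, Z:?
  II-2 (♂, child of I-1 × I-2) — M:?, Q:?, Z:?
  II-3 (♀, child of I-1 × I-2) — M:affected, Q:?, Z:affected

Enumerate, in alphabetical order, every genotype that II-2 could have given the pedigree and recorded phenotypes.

M/I-1 aff ·: Mm|MM
M/I-2 ? ·: mm|Mm|MM
M/II-1 ? I-1×I-2: mm|Mm|MM
M/II-2 ? I-1×I-2: mm|Mm|MM
M/II-3 aff I-1×I-2: Mm|MM
⇒ M over [I-1,I-2,II-1,II-2,II-3]: 40 consistent
Q/I-1 ? ·: qq|Qq|QQ
Q/I-2 aff ·: Qq|QQ
Q/II-1 ? I-1×I-2: qq|Qq|QQ
Q/II-2 ? I-1×I-2: qq|Qq|QQ
Q/II-3 ? I-1×I-2: qq|Qq|QQ
⇒ Q over [I-1,I-2,II-1,II-2,II-3]: 53 consistent
Z/I-1 un ·: zz
Z/I-2 aff ·: Zz|ZZ
Z/II-1 ? I-1×I-2: zz|Zz
Z/II-2 ? I-1×I-2: zz|Zz
Z/II-3 aff I-1×I-2: Zz
⇒ Z over [I-1,I-2,II-1,II-2,II-3]: 5 consistent

II-2 ∈ {MM QQ Zz, MM QQ zz, MM Qq Zz, MM Qq zz, MM qq Zz, MM qq zz, Mm QQ Zz, Mm QQ zz, Mm Qq Zz, Mm Qq zz, Mm qq Zz, Mm qq zz, mm QQ Zz, mm QQ zz, mm Qq Zz, mm Qq zz, mm qq Zz, mm qq zz}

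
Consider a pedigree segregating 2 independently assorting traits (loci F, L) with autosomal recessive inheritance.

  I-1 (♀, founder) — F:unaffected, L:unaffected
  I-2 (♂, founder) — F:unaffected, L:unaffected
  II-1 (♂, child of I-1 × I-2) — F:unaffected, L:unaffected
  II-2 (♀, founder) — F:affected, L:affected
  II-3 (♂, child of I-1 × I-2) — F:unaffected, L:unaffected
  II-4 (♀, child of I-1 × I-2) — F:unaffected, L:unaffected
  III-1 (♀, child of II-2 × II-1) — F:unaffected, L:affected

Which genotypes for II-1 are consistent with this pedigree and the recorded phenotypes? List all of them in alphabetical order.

F/I-1 un ·: FF|Ff
F/I-2 un ·: FF|Ff
F/II-1 un I-1×I-2: FF|Ff
F/II-2 aff ·: ff
F/II-3 un I-1×I-2: FF|Ff
F/II-4 un I-1×I-2: FF|Ff
F/III-1 un II-2×II-1: Ff
⇒ F over [I-1,I-2,II-1,II-2,II-3,II-4,III-1]: 25 consistent
L/I-1 un ·: LL|Ll
L/I-2 un ·: LL|Ll
L/II-1 un I-1×I-2: Ll
L/II-2 aff ·: ll
L/II-3 un I-1×I-2: LL|Ll
L/II-4 un I-1×I-2: LL|Ll
L/III-1 aff II-2×II-1: ll
⇒ L over [I-1,I-2,II-1,II-2,II-3,II-4,III-1]: 12 consistent

II-1 ∈ {FF Ll, Ff Ll}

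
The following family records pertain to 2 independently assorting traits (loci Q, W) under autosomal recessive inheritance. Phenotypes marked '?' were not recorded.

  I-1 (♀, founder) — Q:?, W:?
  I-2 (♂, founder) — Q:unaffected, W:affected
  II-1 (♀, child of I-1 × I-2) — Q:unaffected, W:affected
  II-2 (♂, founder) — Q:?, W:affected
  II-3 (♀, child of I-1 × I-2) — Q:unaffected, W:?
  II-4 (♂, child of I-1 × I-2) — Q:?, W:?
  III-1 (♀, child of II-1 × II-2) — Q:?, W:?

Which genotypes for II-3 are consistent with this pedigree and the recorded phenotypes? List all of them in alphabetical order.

Q/I-1 ? ·: QQ|Qq|qq
Q/I-2 un ·: QQ|Qq
Q/II-1 un I-1×I-2: QQ|Qq
Q/II-2 ? ·: QQ|Qq|qq
Q/II-3 un I-1×I-2: QQ|Qq
Q/II-4 ? I-1×I-2: QQ|Qq|qq
Q/III-1 ? II-1×II-2: QQ|Qq|qq
⇒ Q over [I-1,I-2,II-1,II-2,II-3,II-4,III-1]: 179 consistent
W/I-1 ? ·: Ww|ww
W/I-2 aff ·: ww
W/II-1 aff I-1×I-2: ww
W/II-2 aff ·: ww
W/II-3 ? I-1×I-2: Ww|ww
W/II-4 ? I-1×I-2: Ww|ww
W/III-1 ? II-1×II-2: ww
⇒ W over [I-1,I-2,II-1,II-2,II-3,II-4,III-1]: 5 consistent

II-3 ∈ {QQ Ww, QQ ww, Qq Ww, Qq ww}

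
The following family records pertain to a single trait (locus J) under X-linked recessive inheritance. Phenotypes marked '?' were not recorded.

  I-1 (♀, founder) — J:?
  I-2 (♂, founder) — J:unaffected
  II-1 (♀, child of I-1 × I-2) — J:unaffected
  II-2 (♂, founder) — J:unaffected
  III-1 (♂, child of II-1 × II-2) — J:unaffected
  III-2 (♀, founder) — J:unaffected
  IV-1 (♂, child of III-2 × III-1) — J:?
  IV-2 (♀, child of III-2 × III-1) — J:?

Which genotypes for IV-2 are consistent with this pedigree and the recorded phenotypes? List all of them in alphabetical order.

J/I-1 ? ·: X^JX^J|X^JX^j|X^jX^j
J/I-2 un ·: X^JY
J/II-1 un I-1×I-2: X^JX^J|X^JX^j
J/II-2 un ·: X^JY
J/III-1 un II-1×II-2: X^JY
J/III-2 un ·: X^JX^J|X^JX^j
J/IV-1 ? III-2×III-1: X^JY|X^jY
J/IV-2 ? III-2×III-1: X^JX^J|X^JX^j
⇒ J over [I-1,I-2,II-1,II-2,III-1,III-2,IV-1,IV-2]: 20 consistent

IV-2 ∈ {X^JX^J, X^JX^j}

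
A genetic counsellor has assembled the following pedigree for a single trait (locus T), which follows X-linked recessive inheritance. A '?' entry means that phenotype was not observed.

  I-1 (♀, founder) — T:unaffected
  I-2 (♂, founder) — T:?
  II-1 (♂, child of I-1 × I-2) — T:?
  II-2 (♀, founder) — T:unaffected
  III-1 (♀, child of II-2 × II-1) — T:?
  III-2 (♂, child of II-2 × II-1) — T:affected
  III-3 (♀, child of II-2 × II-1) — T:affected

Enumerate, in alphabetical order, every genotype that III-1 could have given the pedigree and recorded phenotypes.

T/I-1 un ·: X^TX^t
T/I-2 ? ·: X^TY|X^tY
T/II-1 ? I-1×I-2: X^tY
T/II-2 un ·: X^TX^t
T/III-1 ? II-2×II-1: X^TX^t|X^tX^t
T/III-2 aff II-2×II-1: X^tY
T/III-3 aff II-2×II-1: X^tX^t
⇒ T over [I-1,I-2,II-1,II-2,III-1,III-2,III-3]: 4 consistent

III-1 ∈ {X^TX^t, X^tX^t}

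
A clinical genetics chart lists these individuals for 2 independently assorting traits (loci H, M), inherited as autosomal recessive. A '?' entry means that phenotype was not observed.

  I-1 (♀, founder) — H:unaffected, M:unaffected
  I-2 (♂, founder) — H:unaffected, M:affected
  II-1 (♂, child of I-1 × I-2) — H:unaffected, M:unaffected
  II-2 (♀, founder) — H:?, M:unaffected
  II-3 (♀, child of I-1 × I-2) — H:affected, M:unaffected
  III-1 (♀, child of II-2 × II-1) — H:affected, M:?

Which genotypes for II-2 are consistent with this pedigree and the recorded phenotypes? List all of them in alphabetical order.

II-2 ∈ {Hh MM, Hh Mm, hh MM, hh Mm}

H/I-1 un ·: Hh
H/I-2 un ·: Hh
H/II-1 un I-1×I-2: Hh
H/II-2 ? ·: Hh|hh
H/II-3 aff I-1×I-2: hh
H/III-1 aff II-2×II-1: hh
⇒ H over [I-1,I-2,II-1,II-2,II-3,III-1]: 2 consistent
M/I-1 un ·: MM|Mm
M/I-2 aff ·: mm
M/II-1 un I-1×I-2: Mm
M/II-2 un ·: MM|Mm
M/II-3 un I-1×I-2: Mm
M/III-1 ? II-2×II-1: MM|Mm|mm
⇒ M over [I-1,I-2,II-1,II-2,II-3,III-1]: 10 consistent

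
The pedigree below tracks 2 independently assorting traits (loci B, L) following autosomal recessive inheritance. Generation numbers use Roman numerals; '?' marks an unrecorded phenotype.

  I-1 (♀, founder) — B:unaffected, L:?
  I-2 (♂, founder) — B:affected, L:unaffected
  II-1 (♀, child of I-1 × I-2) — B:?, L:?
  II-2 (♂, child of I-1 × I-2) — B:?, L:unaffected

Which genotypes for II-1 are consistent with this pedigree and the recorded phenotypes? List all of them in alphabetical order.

B/I-1 un ·: BB|Bb
B/I-2 aff ·: bb
B/II-1 ? I-1×I-2: Bb|bb
B/II-2 ? I-1×I-2: Bb|bb
⇒ B over [I-1,I-2,II-1,II-2]: 5 consistent
L/I-1 ? ·: LL|Ll|ll
L/I-2 un ·: LL|Ll
L/II-1 ? I-1×I-2: LL|Ll|ll
L/II-2 un I-1×I-2: LL|Ll
⇒ L over [I-1,I-2,II-1,II-2]: 18 consistent

II-1 ∈ {Bb LL, Bb Ll, Bb ll, bb LL, bb Ll, bb ll}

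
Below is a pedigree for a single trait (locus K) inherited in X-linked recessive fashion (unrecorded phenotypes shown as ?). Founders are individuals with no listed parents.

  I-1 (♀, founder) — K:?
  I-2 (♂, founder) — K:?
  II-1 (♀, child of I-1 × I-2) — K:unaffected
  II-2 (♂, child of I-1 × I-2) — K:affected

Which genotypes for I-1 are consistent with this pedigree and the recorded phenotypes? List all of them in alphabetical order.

K/I-1 ? ·: X^KX^k|X^kX^k
K/I-2 ? ·: X^KY|X^kY
K/II-1 un I-1×I-2: X^KX^K|X^KX^k
K/II-2 aff I-1×I-2: X^kY
⇒ K over [I-1,I-2,II-1,II-2]: 4 consistent

I-1 ∈ {X^KX^k, X^kX^k}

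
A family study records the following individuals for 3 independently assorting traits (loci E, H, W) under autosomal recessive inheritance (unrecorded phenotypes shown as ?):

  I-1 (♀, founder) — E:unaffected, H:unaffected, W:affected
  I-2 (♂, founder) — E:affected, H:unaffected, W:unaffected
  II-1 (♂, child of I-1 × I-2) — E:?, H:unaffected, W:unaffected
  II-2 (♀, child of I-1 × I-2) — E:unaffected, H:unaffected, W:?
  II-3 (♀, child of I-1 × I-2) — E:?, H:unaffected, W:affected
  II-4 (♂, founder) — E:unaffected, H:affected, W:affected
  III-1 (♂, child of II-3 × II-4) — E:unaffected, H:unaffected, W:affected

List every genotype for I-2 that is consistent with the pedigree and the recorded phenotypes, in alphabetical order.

E/I-1 un ·: EE|Ee
E/I-2 aff ·: ee
E/II-1 ? I-1×I-2: Ee|ee
E/II-2 un I-1×I-2: Ee
E/II-3 ? I-1×I-2: Ee|ee
E/II-4 un ·: EE|Ee
E/III-1 un II-3×II-4: EE|Ee
⇒ E over [I-1,I-2,II-1,II-2,II-3,II-4,III-1]: 16 consistent
H/I-1 un ·: HH|Hh
H/I-2 un ·: HH|Hh
H/II-1 un I-1×I-2: HH|Hh
H/II-2 un I-1×I-2: HH|Hh
H/II-3 un I-1×I-2: HH|Hh
H/II-4 aff ·: hh
H/III-1 un II-3×II-4: Hh
⇒ H over [I-1,I-2,II-1,II-2,II-3,II-4,III-1]: 25 consistent
W/I-1 aff ·: ww
W/I-2 un ·: Ww
W/II-1 un I-1×I-2: Ww
W/II-2 ? I-1×I-2: Ww|ww
W/II-3 aff I-1×I-2: ww
W/II-4 aff ·: ww
W/III-1 aff II-3×II-4: ww
⇒ W over [I-1,I-2,II-1,II-2,II-3,II-4,III-1]: 2 consistent

I-2 ∈ {ee HH Ww, ee Hh Ww}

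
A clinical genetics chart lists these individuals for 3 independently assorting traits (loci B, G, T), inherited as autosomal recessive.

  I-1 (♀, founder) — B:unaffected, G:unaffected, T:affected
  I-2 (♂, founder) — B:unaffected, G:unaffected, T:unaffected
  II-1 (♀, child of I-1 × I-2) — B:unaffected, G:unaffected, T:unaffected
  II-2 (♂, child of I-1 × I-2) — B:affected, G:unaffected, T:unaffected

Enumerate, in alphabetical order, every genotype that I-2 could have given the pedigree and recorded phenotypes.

I-2 ∈ {Bb GG TT, Bb GG Tt, Bb Gg TT, Bb Gg Tt}

B/I-1 un ·: Bb
B/I-2 un ·: Bb
B/II-1 un I-1×I-2: BB|Bb
B/II-2 aff I-1×I-2: bb
⇒ B over [I-1,I-2,II-1,II-2]: 2 consistent
G/I-1 un ·: GG|Gg
G/I-2 un ·: GG|Gg
G/II-1 un I-1×I-2: GG|Gg
G/II-2 un I-1×I-2: GG|Gg
⇒ G over [I-1,I-2,II-1,II-2]: 13 consistent
T/I-1 aff ·: tt
T/I-2 un ·: TT|Tt
T/II-1 un I-1×I-2: Tt
T/II-2 un I-1×I-2: Tt
⇒ T over [I-1,I-2,II-1,II-2]: 2 consistent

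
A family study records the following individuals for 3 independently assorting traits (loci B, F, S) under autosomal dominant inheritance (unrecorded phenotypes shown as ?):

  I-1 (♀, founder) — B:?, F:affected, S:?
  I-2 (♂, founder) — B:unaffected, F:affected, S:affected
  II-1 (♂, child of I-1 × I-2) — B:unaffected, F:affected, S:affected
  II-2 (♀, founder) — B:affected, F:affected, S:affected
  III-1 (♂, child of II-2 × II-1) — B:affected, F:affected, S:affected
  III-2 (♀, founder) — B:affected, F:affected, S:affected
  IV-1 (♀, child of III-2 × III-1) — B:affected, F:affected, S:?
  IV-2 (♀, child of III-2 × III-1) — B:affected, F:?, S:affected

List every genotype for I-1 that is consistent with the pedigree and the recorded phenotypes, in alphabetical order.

B/I-1 ? ·: bb|Bb
B/I-2 un ·: bb
B/II-1 un I-1×I-2: bb
B/II-2 aff ·: Bb|BB
B/III-1 aff II-2×II-1: Bb
B/III-2 aff ·: Bb|BB
B/IV-1 aff III-2×III-1: Bb|BB
B/IV-2 aff III-2×III-1: Bb|BB
⇒ B over [I-1,I-2,II-1,II-2,III-1,III-2,IV-1,IV-2]: 32 consistent
F/I-1 aff ·: Ff|FF
F/I-2 aff ·: Ff|FF
F/II-1 aff I-1×I-2: Ff|FF
F/II-2 aff ·: Ff|FF
F/III-1 aff II-2×II-1: Ff|FF
F/III-2 aff ·: Ff|FF
F/IV-1 aff III-2×III-1: Ff|FF
F/IV-2 ? III-2×III-1: ff|Ff|FF
⇒ F over [I-1,I-2,II-1,II-2,III-1,III-2,IV-1,IV-2]: 170 consistent
S/I-1 ? ·: ss|Ss|SS
S/I-2 aff ·: Ss|SS
S/II-1 aff I-1×I-2: Ss|SS
S/II-2 aff ·: Ss|SS
S/III-1 aff II-2×II-1: Ss|SS
S/III-2 aff ·: Ss|SS
S/IV-1 ? III-2×III-1: ss|Ss|SS
S/IV-2 aff III-2×III-1: Ss|SS
⇒ S over [I-1,I-2,II-1,II-2,III-1,III-2,IV-1,IV-2]: 230 consistent

I-1 ∈ {Bb FF SS, Bb FF Ss, Bb FF ss, Bb Ff SS, Bb Ff Ss, Bb Ff ss, bb FF SS, bb FF Ss, bb FF ss, bb Ff SS, bb Ff Ss, bb Ff ss}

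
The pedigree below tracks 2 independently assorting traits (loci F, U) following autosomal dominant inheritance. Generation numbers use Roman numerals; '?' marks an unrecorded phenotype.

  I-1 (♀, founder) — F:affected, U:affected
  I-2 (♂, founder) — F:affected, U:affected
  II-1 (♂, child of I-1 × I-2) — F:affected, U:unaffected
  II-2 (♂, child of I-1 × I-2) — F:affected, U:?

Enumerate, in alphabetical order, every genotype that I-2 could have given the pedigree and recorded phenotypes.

I-2 ∈ {FF Uu, Ff Uu}

F/I-1 aff ·: Ff|FF
F/I-2 aff ·: Ff|FF
F/II-1 aff I-1×I-2: Ff|FF
F/II-2 aff I-1×I-2: Ff|FF
⇒ F over [I-1,I-2,II-1,II-2]: 13 consistent
U/I-1 aff ·: Uu
U/I-2 aff ·: Uu
U/II-1 un I-1×I-2: uu
U/II-2 ? I-1×I-2: uu|Uu|UU
⇒ U over [I-1,I-2,II-1,II-2]: 3 consistent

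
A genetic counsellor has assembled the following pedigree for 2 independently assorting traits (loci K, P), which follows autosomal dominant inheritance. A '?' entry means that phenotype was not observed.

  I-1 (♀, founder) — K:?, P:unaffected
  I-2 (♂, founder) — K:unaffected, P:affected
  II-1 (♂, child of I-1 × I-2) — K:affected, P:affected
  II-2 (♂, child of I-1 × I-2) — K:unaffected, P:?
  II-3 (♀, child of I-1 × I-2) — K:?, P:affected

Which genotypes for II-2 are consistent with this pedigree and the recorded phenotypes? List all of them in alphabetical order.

II-2 ∈ {kk Pp, kk pp}

K/I-1 ? ·: Kk
K/I-2 un ·: kk
K/II-1 aff I-1×I-2: Kk
K/II-2 un I-1×I-2: kk
K/II-3 ? I-1×I-2: kk|Kk
⇒ K over [I-1,I-2,II-1,II-2,II-3]: 2 consistent
P/I-1 un ·: pp
P/I-2 aff ·: Pp|PP
P/II-1 aff I-1×I-2: Pp
P/II-2 ? I-1×I-2: pp|Pp
P/II-3 aff I-1×I-2: Pp
⇒ P over [I-1,I-2,II-1,II-2,II-3]: 3 consistent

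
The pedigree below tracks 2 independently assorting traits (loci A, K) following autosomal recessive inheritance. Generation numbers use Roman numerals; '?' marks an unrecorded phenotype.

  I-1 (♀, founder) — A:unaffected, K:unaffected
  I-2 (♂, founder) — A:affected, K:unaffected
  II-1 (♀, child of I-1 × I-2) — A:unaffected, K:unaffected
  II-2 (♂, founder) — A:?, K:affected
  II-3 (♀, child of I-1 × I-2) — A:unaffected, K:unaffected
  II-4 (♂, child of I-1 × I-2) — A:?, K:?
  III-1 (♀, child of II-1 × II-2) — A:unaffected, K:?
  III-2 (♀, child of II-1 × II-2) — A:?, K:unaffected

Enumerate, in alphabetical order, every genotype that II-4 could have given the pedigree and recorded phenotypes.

II-4 ∈ {Aa KK, Aa Kk, Aa kk, aa KK, aa Kk, aa kk}

A/I-1 un ·: AA|Aa
A/I-2 aff ·: aa
A/II-1 un I-1×I-2: Aa
A/II-2 ? ·: AA|Aa|aa
A/II-3 un I-1×I-2: Aa
A/II-4 ? I-1×I-2: Aa|aa
A/III-1 un II-1×II-2: AA|Aa
A/III-2 ? II-1×II-2: AA|Aa|aa
⇒ A over [I-1,I-2,II-1,II-2,II-3,II-4,III-1,III-2]: 36 consistent
K/I-1 un ·: KK|Kk
K/I-2 un ·: KK|Kk
K/II-1 un I-1×I-2: KK|Kk
K/II-2 aff ·: kk
K/II-3 un I-1×I-2: KK|Kk
K/II-4 ? I-1×I-2: KK|Kk|kk
K/III-1 ? II-1×II-2: Kk|kk
K/III-2 un II-1×II-2: Kk
⇒ K over [I-1,I-2,II-1,II-2,II-3,II-4,III-1,III-2]: 43 consistent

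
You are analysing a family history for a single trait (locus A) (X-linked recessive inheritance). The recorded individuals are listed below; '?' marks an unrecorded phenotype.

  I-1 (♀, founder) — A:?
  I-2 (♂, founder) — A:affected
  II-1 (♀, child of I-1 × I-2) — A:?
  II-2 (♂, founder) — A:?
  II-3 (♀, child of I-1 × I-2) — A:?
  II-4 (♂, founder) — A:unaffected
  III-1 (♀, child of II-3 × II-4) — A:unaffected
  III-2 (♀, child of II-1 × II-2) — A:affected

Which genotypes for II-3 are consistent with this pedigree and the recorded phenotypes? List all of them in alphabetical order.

II-3 ∈ {X^AX^a, X^aX^a}

A/I-1 ? ·: X^AX^A|X^AX^a|X^aX^a
A/I-2 aff ·: X^aY
A/II-1 ? I-1×I-2: X^AX^a|X^aX^a
A/II-2 ? ·: X^aY
A/II-3 ? I-1×I-2: X^AX^a|X^aX^a
A/II-4 un ·: X^AY
A/III-1 un II-3×II-4: X^AX^A|X^AX^a
A/III-2 aff II-1×II-2: X^aX^a
⇒ A over [I-1,I-2,II-1,II-2,II-3,II-4,III-1,III-2]: 9 consistent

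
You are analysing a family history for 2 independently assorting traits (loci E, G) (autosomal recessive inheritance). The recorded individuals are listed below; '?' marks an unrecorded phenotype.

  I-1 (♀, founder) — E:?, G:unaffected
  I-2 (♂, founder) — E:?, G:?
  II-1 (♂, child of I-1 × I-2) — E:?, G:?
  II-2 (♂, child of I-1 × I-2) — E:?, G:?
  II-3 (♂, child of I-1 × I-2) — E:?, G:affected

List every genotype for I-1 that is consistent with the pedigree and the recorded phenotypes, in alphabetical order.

I-1 ∈ {EE Gg, Ee Gg, ee Gg}

E/I-1 ? ·: EE|Ee|ee
E/I-2 ? ·: EE|Ee|ee
E/II-1 ? I-1×I-2: EE|Ee|ee
E/II-2 ? I-1×I-2: EE|Ee|ee
E/II-3 ? I-1×I-2: EE|Ee|ee
⇒ E over [I-1,I-2,II-1,II-2,II-3]: 63 consistent
G/I-1 un ·: Gg
G/I-2 ? ·: Gg|gg
G/II-1 ? I-1×I-2: GG|Gg|gg
G/II-2 ? I-1×I-2: GG|Gg|gg
G/II-3 aff I-1×I-2: gg
⇒ G over [I-1,I-2,II-1,II-2,II-3]: 13 consistent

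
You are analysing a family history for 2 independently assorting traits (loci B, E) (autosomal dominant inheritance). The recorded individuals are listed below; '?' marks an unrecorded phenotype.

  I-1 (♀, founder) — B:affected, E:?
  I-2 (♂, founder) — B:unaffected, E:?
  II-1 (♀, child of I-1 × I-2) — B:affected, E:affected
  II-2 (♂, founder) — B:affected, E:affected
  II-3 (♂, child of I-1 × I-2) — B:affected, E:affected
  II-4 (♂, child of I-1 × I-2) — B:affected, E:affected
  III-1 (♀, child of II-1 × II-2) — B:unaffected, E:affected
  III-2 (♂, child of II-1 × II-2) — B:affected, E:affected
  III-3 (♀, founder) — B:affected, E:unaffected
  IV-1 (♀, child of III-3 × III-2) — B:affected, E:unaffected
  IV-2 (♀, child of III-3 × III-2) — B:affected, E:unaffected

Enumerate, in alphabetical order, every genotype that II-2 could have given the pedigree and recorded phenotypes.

B/I-1 aff ·: Bb|BB
B/I-2 un ·: bb
B/II-1 aff I-1×I-2: Bb
B/II-2 aff ·: Bb
B/II-3 aff I-1×I-2: Bb
B/II-4 aff I-1×I-2: Bb
B/III-1 un II-1×II-2: bb
B/III-2 aff II-1×II-2: Bb|BB
B/III-3 aff ·: Bb|BB
B/IV-1 aff III-3×III-2: Bb|BB
B/IV-2 aff III-3×III-2: Bb|BB
⇒ B over [I-1,I-2,II-1,II-2,II-3,II-4,III-1,III-2,III-3,IV-1,IV-2]: 26 consistent
E/I-1 ? ·: ee|Ee|EE
E/I-2 ? ·: ee|Ee|EE
E/II-1 aff I-1×I-2: Ee|EE
E/II-2 aff ·: Ee|EE
E/II-3 aff I-1×I-2: Ee|EE
E/II-4 aff I-1×I-2: Ee|EE
E/III-1 aff II-1×II-2: Ee|EE
E/III-2 aff II-1×II-2: Ee
E/III-3 un ·: ee
E/IV-1 un III-3×III-2: ee
E/IV-2 un III-3×III-2: ee
⇒ E over [I-1,I-2,II-1,II-2,II-3,II-4,III-1,III-2,III-3,IV-1,IV-2]: 90 consistent

II-2 ∈ {Bb EE, Bb Ee}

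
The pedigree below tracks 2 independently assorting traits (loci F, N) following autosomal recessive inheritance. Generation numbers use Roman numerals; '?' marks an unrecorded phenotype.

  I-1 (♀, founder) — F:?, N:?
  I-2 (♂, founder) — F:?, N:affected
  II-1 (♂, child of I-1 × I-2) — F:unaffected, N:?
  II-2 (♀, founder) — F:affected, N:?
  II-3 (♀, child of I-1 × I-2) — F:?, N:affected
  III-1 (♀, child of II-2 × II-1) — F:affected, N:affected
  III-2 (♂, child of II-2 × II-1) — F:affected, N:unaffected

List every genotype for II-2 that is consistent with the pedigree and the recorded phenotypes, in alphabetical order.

II-2 ∈ {ff Nn, ff nn}

F/I-1 ? ·: FF|Ff|ff
F/I-2 ? ·: FF|Ff|ff
F/II-1 un I-1×I-2: Ff
F/II-2 aff ·: ff
F/II-3 ? I-1×I-2: FF|Ff|ff
F/III-1 aff II-2×II-1: ff
F/III-2 aff II-2×II-1: ff
⇒ F over [I-1,I-2,II-1,II-2,II-3,III-1,III-2]: 13 consistent
N/I-1 ? ·: Nn|nn
N/I-2 aff ·: nn
N/II-1 ? I-1×I-2: Nn|nn
N/II-2 ? ·: Nn|nn
N/II-3 aff I-1×I-2: nn
N/III-1 aff II-2×II-1: nn
N/III-2 un II-2×II-1: NN|Nn
⇒ N over [I-1,I-2,II-1,II-2,II-3,III-1,III-2]: 5 consistent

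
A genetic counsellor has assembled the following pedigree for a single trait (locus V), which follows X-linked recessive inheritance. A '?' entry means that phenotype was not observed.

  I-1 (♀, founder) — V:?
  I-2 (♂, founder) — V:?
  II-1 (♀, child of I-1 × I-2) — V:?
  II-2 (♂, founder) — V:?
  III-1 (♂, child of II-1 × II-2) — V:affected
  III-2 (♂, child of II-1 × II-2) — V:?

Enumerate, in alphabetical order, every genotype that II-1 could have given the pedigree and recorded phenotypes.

V/I-1 ? ·: X^VX^V|X^VX^v|X^vX^v
V/I-2 ? ·: X^VY|X^vY
V/II-1 ? I-1×I-2: X^VX^v|X^vX^v
V/II-2 ? ·: X^VY|X^vY
V/III-1 aff II-1×II-2: X^vY
V/III-2 ? II-1×II-2: X^VY|X^vY
⇒ V over [I-1,I-2,II-1,II-2,III-1,III-2]: 20 consistent

II-1 ∈ {X^VX^v, X^vX^v}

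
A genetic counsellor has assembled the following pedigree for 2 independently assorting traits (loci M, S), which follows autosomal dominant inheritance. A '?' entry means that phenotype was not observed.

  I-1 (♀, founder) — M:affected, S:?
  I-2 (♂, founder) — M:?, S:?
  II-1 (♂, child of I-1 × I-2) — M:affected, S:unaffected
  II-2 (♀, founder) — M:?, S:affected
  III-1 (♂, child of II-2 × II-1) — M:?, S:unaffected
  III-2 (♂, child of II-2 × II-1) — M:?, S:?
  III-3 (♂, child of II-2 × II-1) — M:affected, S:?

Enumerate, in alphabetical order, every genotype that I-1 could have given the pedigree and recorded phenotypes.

M/I-1 aff ·: Mm|MM
M/I-2 ? ·: mm|Mm|MM
M/II-1 aff I-1×I-2: Mm|MM
M/II-2 ? ·: mm|Mm|MM
M/III-1 ? II-2×II-1: mm|Mm|MM
M/III-2 ? II-2×II-1: mm|Mm|MM
M/III-3 aff II-2×II-1: Mm|MM
⇒ M over [I-1,I-2,II-1,II-2,III-1,III-2,III-3]: 190 consistent
S/I-1 ? ·: ss|Ss
S/I-2 ? ·: ss|Ss
S/II-1 un I-1×I-2: ss
S/II-2 aff ·: Ss
S/III-1 un II-2×II-1: ss
S/III-2 ? II-2×II-1: ss|Ss
S/III-3 ? II-2×II-1: ss|Ss
⇒ S over [I-1,I-2,II-1,II-2,III-1,III-2,III-3]: 16 consistent

I-1 ∈ {MM Ss, MM ss, Mm Ss, Mm ss}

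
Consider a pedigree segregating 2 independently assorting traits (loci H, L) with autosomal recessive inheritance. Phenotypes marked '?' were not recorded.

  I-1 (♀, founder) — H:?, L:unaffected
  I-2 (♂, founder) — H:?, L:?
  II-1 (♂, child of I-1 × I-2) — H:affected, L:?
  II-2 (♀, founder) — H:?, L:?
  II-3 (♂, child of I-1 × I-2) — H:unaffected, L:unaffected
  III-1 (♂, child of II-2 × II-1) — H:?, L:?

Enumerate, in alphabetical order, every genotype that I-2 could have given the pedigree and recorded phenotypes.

I-2 ∈ {Hh LL, Hh Ll, Hh ll, hh LL, hh Ll, hh ll}

H/I-1 ? ·: Hh|hh
H/I-2 ? ·: Hh|hh
H/II-1 aff I-1×I-2: hh
H/II-2 ? ·: HH|Hh|hh
H/II-3 un I-1×I-2: HH|Hh
H/III-1 ? II-2×II-1: Hh|hh
⇒ H over [I-1,I-2,II-1,II-2,II-3,III-1]: 16 consistent
L/I-1 un ·: LL|Ll
L/I-2 ? ·: LL|Ll|ll
L/II-1 ? I-1×I-2: LL|Ll|ll
L/II-2 ? ·: LL|Ll|ll
L/II-3 un I-1×I-2: LL|Ll
L/III-1 ? II-2×II-1: LL|Ll|ll
⇒ L over [I-1,I-2,II-1,II-2,II-3,III-1]: 96 consistent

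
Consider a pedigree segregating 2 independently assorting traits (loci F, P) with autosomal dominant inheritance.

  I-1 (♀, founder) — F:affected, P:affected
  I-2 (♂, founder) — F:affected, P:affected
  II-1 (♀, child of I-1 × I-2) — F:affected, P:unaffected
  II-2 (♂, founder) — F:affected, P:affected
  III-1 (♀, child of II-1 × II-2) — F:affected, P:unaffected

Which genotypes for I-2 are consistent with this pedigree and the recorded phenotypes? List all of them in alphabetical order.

F/I-1 aff ·: Ff|FF
F/I-2 aff ·: Ff|FF
F/II-1 aff I-1×I-2: Ff|FF
F/II-2 aff ·: Ff|FF
F/III-1 aff II-1×II-2: Ff|FF
⇒ F over [I-1,I-2,II-1,II-2,III-1]: 24 consistent
P/I-1 aff ·: Pp
P/I-2 aff ·: Pp
P/II-1 un I-1×I-2: pp
P/II-2 aff ·: Pp
P/III-1 un II-1×II-2: pp
⇒ P over [I-1,I-2,II-1,II-2,III-1]: 1 consistent

I-2 ∈ {FF Pp, Ff Pp}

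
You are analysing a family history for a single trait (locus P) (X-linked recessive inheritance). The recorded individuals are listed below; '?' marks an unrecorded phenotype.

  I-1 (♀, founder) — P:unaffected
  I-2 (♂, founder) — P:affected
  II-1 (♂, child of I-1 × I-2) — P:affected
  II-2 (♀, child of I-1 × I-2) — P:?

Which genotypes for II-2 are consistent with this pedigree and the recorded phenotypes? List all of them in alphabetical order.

II-2 ∈ {X^PX^p, X^pX^p}

P/I-1 un ·: X^PX^p
P/I-2 aff ·: X^pY
P/II-1 aff I-1×I-2: X^pY
P/II-2 ? I-1×I-2: X^PX^p|X^pX^p
⇒ P over [I-1,I-2,II-1,II-2]: 2 consistent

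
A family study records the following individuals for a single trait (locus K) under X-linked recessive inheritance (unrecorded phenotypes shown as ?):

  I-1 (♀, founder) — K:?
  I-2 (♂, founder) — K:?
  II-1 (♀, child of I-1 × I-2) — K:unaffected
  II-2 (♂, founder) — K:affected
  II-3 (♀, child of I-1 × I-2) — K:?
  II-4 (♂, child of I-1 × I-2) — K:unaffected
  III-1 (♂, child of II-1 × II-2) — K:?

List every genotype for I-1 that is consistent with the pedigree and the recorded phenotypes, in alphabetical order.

K/I-1 ? ·: X^KX^K|X^KX^k
K/I-2 ? ·: X^KY|X^kY
K/II-1 un I-1×I-2: X^KX^K|X^KX^k
K/II-2 aff ·: X^kY
K/II-3 ? I-1×I-2: X^KX^K|X^KX^k|X^kX^k
K/II-4 un I-1×I-2: X^KY
K/III-1 ? II-1×II-2: X^KY|X^kY
⇒ K over [I-1,I-2,II-1,II-2,II-3,II-4,III-1]: 13 consistent

I-1 ∈ {X^KX^K, X^KX^k}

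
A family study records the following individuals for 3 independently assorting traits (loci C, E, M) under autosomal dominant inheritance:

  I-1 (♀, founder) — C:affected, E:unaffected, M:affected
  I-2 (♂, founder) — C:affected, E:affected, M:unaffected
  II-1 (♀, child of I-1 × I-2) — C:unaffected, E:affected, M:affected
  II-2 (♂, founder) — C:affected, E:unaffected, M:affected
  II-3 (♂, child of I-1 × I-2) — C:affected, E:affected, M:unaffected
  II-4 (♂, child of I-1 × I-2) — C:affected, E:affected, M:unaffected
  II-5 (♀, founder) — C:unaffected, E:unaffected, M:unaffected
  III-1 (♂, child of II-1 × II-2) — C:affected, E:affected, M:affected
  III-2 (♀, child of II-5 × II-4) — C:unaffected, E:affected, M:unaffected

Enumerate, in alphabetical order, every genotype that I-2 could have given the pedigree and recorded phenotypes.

C/I-1 aff ·: Cc
C/I-2 aff ·: Cc
C/II-1 un I-1×I-2: cc
C/II-2 aff ·: Cc|CC
C/II-3 aff I-1×I-2: Cc|CC
C/II-4 aff I-1×I-2: Cc
C/II-5 un ·: cc
C/III-1 aff II-1×II-2: Cc
C/III-2 un II-5×II-4: cc
⇒ C over [I-1,I-2,II-1,II-2,II-3,II-4,II-5,III-1,III-2]: 4 consistent
E/I-1 un ·: ee
E/I-2 aff ·: Ee|EE
E/II-1 aff I-1×I-2: Ee
E/II-2 un ·: ee
E/II-3 aff I-1×I-2: Ee
E/II-4 aff I-1×I-2: Ee
E/II-5 un ·: ee
E/III-1 aff II-1×II-2: Ee
E/III-2 aff II-5×II-4: Ee
⇒ E over [I-1,I-2,II-1,II-2,II-3,II-4,II-5,III-1,III-2]: 2 consistent
M/I-1 aff ·: Mm
M/I-2 un ·: mm
M/II-1 aff I-1×I-2: Mm
M/II-2 aff ·: Mm|MM
M/II-3 un I-1×I-2: mm
M/II-4 un I-1×I-2: mm
M/II-5 un ·: mm
M/III-1 aff II-1×II-2: Mm|MM
M/III-2 un II-5×II-4: mm
⇒ M over [I-1,I-2,II-1,II-2,II-3,II-4,II-5,III-1,III-2]: 4 consistent

I-2 ∈ {Cc EE mm, Cc Ee mm}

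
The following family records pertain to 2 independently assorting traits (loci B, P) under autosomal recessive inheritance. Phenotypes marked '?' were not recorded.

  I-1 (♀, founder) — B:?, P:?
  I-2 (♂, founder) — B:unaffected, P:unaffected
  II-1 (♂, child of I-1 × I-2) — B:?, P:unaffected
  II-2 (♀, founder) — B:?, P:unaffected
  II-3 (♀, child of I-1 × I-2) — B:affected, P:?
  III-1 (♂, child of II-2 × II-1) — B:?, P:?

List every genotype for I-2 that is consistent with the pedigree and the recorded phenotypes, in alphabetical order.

B/I-1 ? ·: Bb|bb
B/I-2 un ·: Bb
B/II-1 ? I-1×I-2: BB|Bb|bb
B/II-2 ? ·: BB|Bb|bb
B/II-3 aff I-1×I-2: bb
B/III-1 ? II-2×II-1: BB|Bb|bb
⇒ B over [I-1,I-2,II-1,II-2,II-3,III-1]: 26 consistent
P/I-1 ? ·: PP|Pp|pp
P/I-2 un ·: PP|Pp
P/II-1 un I-1×I-2: PP|Pp
P/II-2 un ·: PP|Pp
P/II-3 ? I-1×I-2: PP|Pp|pp
P/III-1 ? II-2×II-1: PP|Pp|pp
⇒ P over [I-1,I-2,II-1,II-2,II-3,III-1]: 74 consistent

I-2 ∈ {Bb PP, Bb Pp}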